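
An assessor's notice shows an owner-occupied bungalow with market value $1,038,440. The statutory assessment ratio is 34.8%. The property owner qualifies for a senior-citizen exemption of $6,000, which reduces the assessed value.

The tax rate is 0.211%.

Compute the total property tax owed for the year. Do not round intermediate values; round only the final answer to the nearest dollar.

Assessed value = $1,038,440 × 0.348 = $361,377.12
Taxable value = $361,377.12 − $6,000 = $355,377.12
Tax = $355,377.12 × 0.00211 = $749.8457232

$750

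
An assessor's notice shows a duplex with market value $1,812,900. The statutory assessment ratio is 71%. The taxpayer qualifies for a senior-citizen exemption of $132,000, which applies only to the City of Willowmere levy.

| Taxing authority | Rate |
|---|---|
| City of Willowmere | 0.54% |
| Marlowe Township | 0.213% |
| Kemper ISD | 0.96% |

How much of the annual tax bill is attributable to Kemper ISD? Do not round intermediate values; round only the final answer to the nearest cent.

Assessed value = $1,812,900 × 0.71 = $1,287,159
Kemper ISD taxable value = $1,287,159 (exemption does not apply)
Kemper ISD levy = $1,287,159 × 0.0096 = $12,356.7264

$12,356.73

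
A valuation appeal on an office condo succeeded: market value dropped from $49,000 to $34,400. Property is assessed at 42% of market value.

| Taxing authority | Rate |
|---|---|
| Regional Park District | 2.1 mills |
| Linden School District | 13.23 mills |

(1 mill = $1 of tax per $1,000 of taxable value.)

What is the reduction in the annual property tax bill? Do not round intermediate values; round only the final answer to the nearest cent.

Old assessed value = $49,000 × 0.42 = $20,580
New assessed value = $34,400 × 0.42 = $14,448
Combined rate = 0.0021 + 0.01323 = 0.01533
Old tax = $20,580 × 0.01533 = $315.4914
New tax = $14,448 × 0.01533 = $221.48784
Reduction = $315.4914 − $221.48784 = $94.00356

$94.00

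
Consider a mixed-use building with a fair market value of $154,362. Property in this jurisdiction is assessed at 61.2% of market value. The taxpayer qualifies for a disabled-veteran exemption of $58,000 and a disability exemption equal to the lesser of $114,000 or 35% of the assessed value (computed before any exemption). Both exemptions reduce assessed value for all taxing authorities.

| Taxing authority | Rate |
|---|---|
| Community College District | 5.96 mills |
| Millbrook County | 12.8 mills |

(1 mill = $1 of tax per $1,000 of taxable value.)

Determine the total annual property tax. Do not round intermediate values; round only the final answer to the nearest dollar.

Assessed value = $154,362 × 0.612 = $94,469.544
Disability exemption = min($114,000, 35% × $94,469.544) = min($114,000, $33,064.3404) = $33,064.3404 (percentage binds)
Taxable value = $94,469.544 − $58,000 − $33,064.3404 = $3,405.2036
Community College District: $3,405.2036 × 0.00596 = $20.295013456
Millbrook County: $3,405.2036 × 0.0128 = $43.58660608
Total = $63.881619536

$64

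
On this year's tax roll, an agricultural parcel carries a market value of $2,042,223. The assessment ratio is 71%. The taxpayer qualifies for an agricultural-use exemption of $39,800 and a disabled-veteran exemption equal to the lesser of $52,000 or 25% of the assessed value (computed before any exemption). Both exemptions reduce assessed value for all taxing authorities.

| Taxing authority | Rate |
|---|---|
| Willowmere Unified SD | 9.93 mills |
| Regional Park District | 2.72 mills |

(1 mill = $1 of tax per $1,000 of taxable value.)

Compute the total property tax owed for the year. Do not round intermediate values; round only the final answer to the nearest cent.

$17,180.96

Assessed value = $2,042,223 × 0.71 = $1,449,978.33
Disabled-veteran exemption = min($52,000, 25% × $1,449,978.33) = min($52,000, $362,494.5825) = $52,000 (dollar cap binds)
Taxable value = $1,449,978.33 − $39,800 − $52,000 = $1,358,178.33
Willowmere Unified SD: $1,358,178.33 × 0.00993 = $13,486.7108169
Regional Park District: $1,358,178.33 × 0.00272 = $3,694.2450576
Total = $17,180.9558745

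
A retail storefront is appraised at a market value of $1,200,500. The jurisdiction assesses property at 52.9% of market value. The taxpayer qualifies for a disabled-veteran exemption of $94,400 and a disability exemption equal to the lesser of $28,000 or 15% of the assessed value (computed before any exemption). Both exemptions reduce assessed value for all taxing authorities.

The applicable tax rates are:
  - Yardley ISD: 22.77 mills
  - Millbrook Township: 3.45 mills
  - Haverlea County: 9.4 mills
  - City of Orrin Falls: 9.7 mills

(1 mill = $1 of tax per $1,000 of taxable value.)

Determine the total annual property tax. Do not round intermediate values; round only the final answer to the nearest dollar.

Assessed value = $1,200,500 × 0.529 = $635,064.5
Disability exemption = min($28,000, 15% × $635,064.5) = min($28,000, $95,259.675) = $28,000 (dollar cap binds)
Taxable value = $635,064.5 − $94,400 − $28,000 = $512,664.5
Yardley ISD: $512,664.5 × 0.02277 = $11,673.370665
Millbrook Township: $512,664.5 × 0.00345 = $1,768.692525
Haverlea County: $512,664.5 × 0.0094 = $4,819.0463
City of Orrin Falls: $512,664.5 × 0.0097 = $4,972.84565
Total = $23,233.95514

$23,234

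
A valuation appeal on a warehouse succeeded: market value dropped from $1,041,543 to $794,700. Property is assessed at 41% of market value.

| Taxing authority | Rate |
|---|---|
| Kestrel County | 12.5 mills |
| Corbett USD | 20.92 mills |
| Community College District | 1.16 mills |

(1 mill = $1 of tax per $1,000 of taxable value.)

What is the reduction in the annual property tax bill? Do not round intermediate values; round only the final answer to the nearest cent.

$3,499.69

Old assessed value = $1,041,543 × 0.41 = $427,032.63
New assessed value = $794,700 × 0.41 = $325,827
Combined rate = 0.0125 + 0.02092 + 0.00116 = 0.03458
Old tax = $427,032.63 × 0.03458 = $14,766.7883454
New tax = $325,827 × 0.03458 = $11,267.09766
Reduction = $14,766.7883454 − $11,267.09766 = $3,499.6906854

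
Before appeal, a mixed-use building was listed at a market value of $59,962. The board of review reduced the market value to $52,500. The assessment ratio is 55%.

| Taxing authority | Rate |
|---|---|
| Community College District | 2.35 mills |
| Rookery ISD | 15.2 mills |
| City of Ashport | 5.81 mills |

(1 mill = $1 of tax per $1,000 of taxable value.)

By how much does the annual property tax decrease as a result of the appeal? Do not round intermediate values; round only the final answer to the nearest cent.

Old assessed value = $59,962 × 0.55 = $32,979.1
New assessed value = $52,500 × 0.55 = $28,875
Combined rate = 0.00235 + 0.0152 + 0.00581 = 0.02336
Old tax = $32,979.1 × 0.02336 = $770.391776
New tax = $28,875 × 0.02336 = $674.52
Reduction = $770.391776 − $674.52 = $95.871776

$95.87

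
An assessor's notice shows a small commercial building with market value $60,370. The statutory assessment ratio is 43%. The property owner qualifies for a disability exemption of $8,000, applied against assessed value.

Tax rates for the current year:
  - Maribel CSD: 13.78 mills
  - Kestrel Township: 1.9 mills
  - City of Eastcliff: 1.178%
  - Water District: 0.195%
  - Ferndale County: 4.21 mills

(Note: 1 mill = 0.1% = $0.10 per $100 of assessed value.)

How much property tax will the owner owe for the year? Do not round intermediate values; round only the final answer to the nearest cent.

Assessed value = $60,370 × 0.43 = $25,959.1
Taxable value = $25,959.1 − $8,000 = $17,959.1
Maribel CSD: $17,959.1 × 0.01378 = $247.476398
Kestrel Township: $17,959.1 × 0.0019 = $34.12229
City of Eastcliff: $17,959.1 × 0.01178 = $211.558198
Water District: $17,959.1 × 0.00195 = $35.020245
Ferndale County: $17,959.1 × 0.00421 = $75.607811
Total = $603.784942

$603.78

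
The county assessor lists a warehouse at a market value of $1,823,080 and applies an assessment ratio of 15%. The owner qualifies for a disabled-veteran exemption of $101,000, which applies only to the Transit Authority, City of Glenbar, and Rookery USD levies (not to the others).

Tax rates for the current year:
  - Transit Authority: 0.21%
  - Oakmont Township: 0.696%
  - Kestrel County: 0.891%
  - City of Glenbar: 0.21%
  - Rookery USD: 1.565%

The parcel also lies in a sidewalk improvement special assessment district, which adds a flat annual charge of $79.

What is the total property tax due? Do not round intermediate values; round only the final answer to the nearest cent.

$7,842.21

Assessed value = $1,823,080 × 0.15 = $273,462
Transit Authority: ($273,462 − $101,000) × 0.0021 = $172,462 × 0.0021 = $362.1702
Oakmont Township: $273,462 × 0.00696 = $1,903.29552
Kestrel County: $273,462 × 0.00891 = $2,436.54642
City of Glenbar: ($273,462 − $101,000) × 0.0021 = $172,462 × 0.0021 = $362.1702
Rookery USD: ($273,462 − $101,000) × 0.01565 = $172,462 × 0.01565 = $2,699.0303
Levies subtotal = $7,763.21264
Total = $7,763.21264 + $79 = $7,842.21264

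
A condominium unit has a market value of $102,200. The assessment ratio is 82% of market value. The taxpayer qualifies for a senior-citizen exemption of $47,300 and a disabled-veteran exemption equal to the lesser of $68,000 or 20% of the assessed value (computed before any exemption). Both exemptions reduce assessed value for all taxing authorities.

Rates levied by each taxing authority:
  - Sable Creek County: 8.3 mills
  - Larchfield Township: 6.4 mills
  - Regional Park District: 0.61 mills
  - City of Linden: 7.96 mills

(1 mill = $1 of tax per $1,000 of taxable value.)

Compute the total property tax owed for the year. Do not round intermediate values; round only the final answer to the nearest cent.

$459.42

Assessed value = $102,200 × 0.82 = $83,804
Disabled-veteran exemption = min($68,000, 20% × $83,804) = min($68,000, $16,760.8) = $16,760.8 (percentage binds)
Taxable value = $83,804 − $47,300 − $16,760.8 = $19,743.2
Sable Creek County: $19,743.2 × 0.0083 = $163.86856
Larchfield Township: $19,743.2 × 0.0064 = $126.35648
Regional Park District: $19,743.2 × 0.00061 = $12.043352
City of Linden: $19,743.2 × 0.00796 = $157.155872
Total = $459.424264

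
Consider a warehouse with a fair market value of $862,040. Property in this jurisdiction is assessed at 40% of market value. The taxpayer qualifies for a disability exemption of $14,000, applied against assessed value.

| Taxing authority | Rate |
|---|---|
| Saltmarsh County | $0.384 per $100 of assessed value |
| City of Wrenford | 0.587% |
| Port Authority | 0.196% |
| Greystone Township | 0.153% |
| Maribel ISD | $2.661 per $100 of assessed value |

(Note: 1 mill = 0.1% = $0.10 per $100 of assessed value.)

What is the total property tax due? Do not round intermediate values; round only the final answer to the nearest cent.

$13,169.78

Assessed value = $862,040 × 0.4 = $344,816
Taxable value = $344,816 − $14,000 = $330,816
Saltmarsh County: $330,816 × 0.00384 = $1,270.33344
City of Wrenford: $330,816 × 0.00587 = $1,941.88992
Port Authority: $330,816 × 0.00196 = $648.39936
Greystone Township: $330,816 × 0.00153 = $506.14848
Maribel ISD: $330,816 × 0.02661 = $8,803.01376
Total = $13,169.78496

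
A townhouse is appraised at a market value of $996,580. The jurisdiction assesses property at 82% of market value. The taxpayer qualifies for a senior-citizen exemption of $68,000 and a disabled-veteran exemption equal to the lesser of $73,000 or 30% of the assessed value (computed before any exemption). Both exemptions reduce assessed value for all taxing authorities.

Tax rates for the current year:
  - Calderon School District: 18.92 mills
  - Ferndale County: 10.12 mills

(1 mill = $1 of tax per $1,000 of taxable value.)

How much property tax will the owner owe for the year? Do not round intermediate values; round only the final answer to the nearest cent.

$19,636.72

Assessed value = $996,580 × 0.82 = $817,195.6
Disabled-veteran exemption = min($73,000, 30% × $817,195.6) = min($73,000, $245,158.68) = $73,000 (dollar cap binds)
Taxable value = $817,195.6 − $68,000 − $73,000 = $676,195.6
Calderon School District: $676,195.6 × 0.01892 = $12,793.620752
Ferndale County: $676,195.6 × 0.01012 = $6,843.099472
Total = $19,636.720224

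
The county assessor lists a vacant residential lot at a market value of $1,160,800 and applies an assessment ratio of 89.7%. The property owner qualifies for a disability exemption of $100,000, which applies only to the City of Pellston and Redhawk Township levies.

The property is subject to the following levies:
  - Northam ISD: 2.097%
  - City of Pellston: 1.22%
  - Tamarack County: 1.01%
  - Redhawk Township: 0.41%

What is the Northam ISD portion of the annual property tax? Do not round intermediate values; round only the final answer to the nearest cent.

Assessed value = $1,160,800 × 0.897 = $1,041,237.6
Northam ISD taxable value = $1,041,237.6 (exemption does not apply)
Northam ISD levy = $1,041,237.6 × 0.02097 = $21,834.752472

$21,834.75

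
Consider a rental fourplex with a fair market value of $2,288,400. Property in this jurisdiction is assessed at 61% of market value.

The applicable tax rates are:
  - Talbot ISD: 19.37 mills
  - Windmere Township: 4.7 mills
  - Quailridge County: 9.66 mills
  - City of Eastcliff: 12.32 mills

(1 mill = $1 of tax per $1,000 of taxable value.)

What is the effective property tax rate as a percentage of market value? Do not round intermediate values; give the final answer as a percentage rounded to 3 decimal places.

2.809%

Assessed value = $2,288,400 × 0.61 = $1,395,924
Talbot ISD: $1,395,924 × 0.01937 = $27,039.04788
Windmere Township: $1,395,924 × 0.0047 = $6,560.8428
Quailridge County: $1,395,924 × 0.00966 = $13,484.62584
City of Eastcliff: $1,395,924 × 0.01232 = $17,197.78368
Total tax = $64,282.3002
Effective rate = $64,282.3002 ÷ $2,288,400 = 2.809% of market value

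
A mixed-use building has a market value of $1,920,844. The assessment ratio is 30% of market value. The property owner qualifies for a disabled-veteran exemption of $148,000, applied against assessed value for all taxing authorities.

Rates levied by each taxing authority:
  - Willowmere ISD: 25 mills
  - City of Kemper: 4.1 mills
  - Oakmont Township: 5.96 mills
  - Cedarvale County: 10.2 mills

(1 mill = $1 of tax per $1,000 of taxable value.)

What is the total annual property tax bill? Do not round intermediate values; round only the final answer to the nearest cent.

$19,382.74

Assessed value = $1,920,844 × 0.3 = $576,253.2
Taxable value = $576,253.2 − $148,000 = $428,253.2
Willowmere ISD: $428,253.2 × 0.025 = $10,706.33
City of Kemper: $428,253.2 × 0.0041 = $1,755.83812
Oakmont Township: $428,253.2 × 0.00596 = $2,552.389072
Cedarvale County: $428,253.2 × 0.0102 = $4,368.18264
Total = $10,706.33 + $1,755.83812 + $2,552.389072 + $4,368.18264 = $19,382.739832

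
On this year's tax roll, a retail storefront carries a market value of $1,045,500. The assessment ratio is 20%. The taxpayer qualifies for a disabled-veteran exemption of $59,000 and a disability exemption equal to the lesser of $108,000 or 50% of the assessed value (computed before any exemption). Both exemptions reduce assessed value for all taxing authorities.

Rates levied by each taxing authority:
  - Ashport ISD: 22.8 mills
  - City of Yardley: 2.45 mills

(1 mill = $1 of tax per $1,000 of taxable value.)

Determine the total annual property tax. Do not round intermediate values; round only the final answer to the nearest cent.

Assessed value = $1,045,500 × 0.2 = $209,100
Disability exemption = min($108,000, 50% × $209,100) = min($108,000, $104,550) = $104,550 (percentage binds)
Taxable value = $209,100 − $59,000 − $104,550 = $45,550
Ashport ISD: $45,550 × 0.0228 = $1,038.54
City of Yardley: $45,550 × 0.00245 = $111.5975
Total = $1,150.1375

$1,150.14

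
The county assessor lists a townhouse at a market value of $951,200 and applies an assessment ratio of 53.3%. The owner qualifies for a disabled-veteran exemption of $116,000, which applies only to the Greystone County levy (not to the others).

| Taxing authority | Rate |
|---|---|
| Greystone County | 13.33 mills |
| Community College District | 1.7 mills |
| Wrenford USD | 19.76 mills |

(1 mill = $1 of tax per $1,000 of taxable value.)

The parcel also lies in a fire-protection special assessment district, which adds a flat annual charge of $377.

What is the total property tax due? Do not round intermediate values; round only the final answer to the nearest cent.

Assessed value = $951,200 × 0.533 = $506,989.6
Greystone County: ($506,989.6 − $116,000) × 0.01333 = $390,989.6 × 0.01333 = $5,211.891368
Community College District: $506,989.6 × 0.0017 = $861.88232
Wrenford USD: $506,989.6 × 0.01976 = $10,018.114496
Levies subtotal = $16,091.888184
Total = $16,091.888184 + $377 = $16,468.888184

$16,468.89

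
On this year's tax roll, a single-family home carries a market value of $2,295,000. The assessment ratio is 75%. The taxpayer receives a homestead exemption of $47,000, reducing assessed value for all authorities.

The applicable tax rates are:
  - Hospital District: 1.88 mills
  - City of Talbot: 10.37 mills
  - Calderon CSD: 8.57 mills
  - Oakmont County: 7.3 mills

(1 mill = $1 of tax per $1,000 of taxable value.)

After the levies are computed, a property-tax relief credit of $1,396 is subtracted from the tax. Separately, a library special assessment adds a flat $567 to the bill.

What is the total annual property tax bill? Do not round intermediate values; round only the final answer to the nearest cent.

Assessed value = $2,295,000 × 0.75 = $1,721,250
Taxable value = $1,721,250 − $47,000 = $1,674,250
Hospital District: $1,674,250 × 0.00188 = $3,147.59
City of Talbot: $1,674,250 × 0.01037 = $17,361.9725
Calderon CSD: $1,674,250 × 0.00857 = $14,348.3225
Oakmont County: $1,674,250 × 0.0073 = $12,222.025
Levies subtotal = $47,079.91
After credit = $47,079.91 − $1,396 = $45,683.91
Total = $45,683.91 + $567 = $46,250.91

$46,250.91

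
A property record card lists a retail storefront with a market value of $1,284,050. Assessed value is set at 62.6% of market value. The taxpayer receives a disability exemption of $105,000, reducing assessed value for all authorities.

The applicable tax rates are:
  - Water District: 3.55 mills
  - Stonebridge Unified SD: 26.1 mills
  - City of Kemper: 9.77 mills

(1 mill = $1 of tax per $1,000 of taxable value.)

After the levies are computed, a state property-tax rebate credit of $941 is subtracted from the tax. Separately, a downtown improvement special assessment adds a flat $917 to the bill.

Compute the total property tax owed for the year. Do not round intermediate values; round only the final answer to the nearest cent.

$27,523.30

Assessed value = $1,284,050 × 0.626 = $803,815.3
Taxable value = $803,815.3 − $105,000 = $698,815.3
Water District: $698,815.3 × 0.00355 = $2,480.794315
Stonebridge Unified SD: $698,815.3 × 0.0261 = $18,239.07933
City of Kemper: $698,815.3 × 0.00977 = $6,827.425481
Levies subtotal = $27,547.299126
After credit = $27,547.299126 − $941 = $26,606.299126
Total = $26,606.299126 + $917 = $27,523.299126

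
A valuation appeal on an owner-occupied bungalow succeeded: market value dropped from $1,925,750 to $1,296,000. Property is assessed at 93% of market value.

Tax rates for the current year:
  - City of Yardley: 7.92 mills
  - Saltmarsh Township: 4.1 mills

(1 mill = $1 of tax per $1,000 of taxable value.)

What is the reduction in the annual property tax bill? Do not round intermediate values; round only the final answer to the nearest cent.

Old assessed value = $1,925,750 × 0.93 = $1,790,947.5
New assessed value = $1,296,000 × 0.93 = $1,205,280
Combined rate = 0.00792 + 0.0041 = 0.01202
Old tax = $1,790,947.5 × 0.01202 = $21,527.18895
New tax = $1,205,280 × 0.01202 = $14,487.4656
Reduction = $21,527.18895 − $14,487.4656 = $7,039.72335

$7,039.72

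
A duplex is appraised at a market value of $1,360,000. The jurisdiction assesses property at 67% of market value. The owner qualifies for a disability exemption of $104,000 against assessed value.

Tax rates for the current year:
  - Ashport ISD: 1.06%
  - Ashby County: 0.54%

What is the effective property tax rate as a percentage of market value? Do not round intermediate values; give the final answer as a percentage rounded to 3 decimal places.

Assessed value = $1,360,000 × 0.67 = $911,200
Taxable value = $911,200 − $104,000 = $807,200
Ashport ISD: $807,200 × 0.0106 = $8,556.32
Ashby County: $807,200 × 0.0054 = $4,358.88
Total tax = $12,915.2
Effective rate = $12,915.2 ÷ $1,360,000 = 0.950% of market value

0.950%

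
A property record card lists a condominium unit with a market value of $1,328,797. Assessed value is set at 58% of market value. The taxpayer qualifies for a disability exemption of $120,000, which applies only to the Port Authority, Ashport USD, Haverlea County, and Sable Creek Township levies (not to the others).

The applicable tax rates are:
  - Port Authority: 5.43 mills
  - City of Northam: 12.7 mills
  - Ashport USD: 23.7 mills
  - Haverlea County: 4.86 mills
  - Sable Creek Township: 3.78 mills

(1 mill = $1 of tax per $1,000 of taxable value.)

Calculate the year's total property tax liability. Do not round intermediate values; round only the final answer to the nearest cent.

Assessed value = $1,328,797 × 0.58 = $770,702.26
Port Authority: ($770,702.26 − $120,000) × 0.00543 = $650,702.26 × 0.00543 = $3,533.3132718
City of Northam: $770,702.26 × 0.0127 = $9,787.918702
Ashport USD: ($770,702.26 − $120,000) × 0.0237 = $650,702.26 × 0.0237 = $15,421.643562
Haverlea County: ($770,702.26 − $120,000) × 0.00486 = $650,702.26 × 0.00486 = $3,162.4129836
Sable Creek Township: ($770,702.26 − $120,000) × 0.00378 = $650,702.26 × 0.00378 = $2,459.6545428
Total = $34,364.9430622

$34,364.94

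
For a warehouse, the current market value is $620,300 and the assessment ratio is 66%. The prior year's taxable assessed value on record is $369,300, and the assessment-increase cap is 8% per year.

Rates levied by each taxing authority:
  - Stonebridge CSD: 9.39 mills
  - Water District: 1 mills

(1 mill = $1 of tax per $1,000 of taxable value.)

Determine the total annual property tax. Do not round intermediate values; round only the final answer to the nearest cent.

$4,143.99

Uncapped assessed value = $620,300 × 0.66 = $409,398
Cap limit = $369,300 × 1.08 = $398,844
Taxable assessed value = min($409,398, $398,844) = $398,844 (cap binds)
Stonebridge CSD: $398,844 × 0.00939 = $3,745.14516
Water District: $398,844 × 0.001 = $398.844
Total = $4,143.98916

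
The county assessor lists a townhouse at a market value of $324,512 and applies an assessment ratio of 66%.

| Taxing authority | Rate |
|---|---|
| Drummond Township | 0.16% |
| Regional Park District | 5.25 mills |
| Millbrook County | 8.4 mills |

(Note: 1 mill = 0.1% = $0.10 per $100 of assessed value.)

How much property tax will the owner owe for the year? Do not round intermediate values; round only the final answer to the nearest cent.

$3,266.21

Assessed value = $324,512 × 0.66 = $214,177.92
Drummond Township: $214,177.92 × 0.0016 = $342.684672
Regional Park District: $214,177.92 × 0.00525 = $1,124.43408
Millbrook County: $214,177.92 × 0.0084 = $1,799.094528
Total = $3,266.21328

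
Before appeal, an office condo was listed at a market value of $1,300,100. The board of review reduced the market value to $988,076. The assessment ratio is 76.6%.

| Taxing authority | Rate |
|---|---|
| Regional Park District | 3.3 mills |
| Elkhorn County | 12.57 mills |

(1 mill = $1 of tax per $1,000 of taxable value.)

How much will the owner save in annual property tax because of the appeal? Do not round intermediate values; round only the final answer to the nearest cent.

$3,793.09

Old assessed value = $1,300,100 × 0.766 = $995,876.6
New assessed value = $988,076 × 0.766 = $756,866.216
Combined rate = 0.0033 + 0.01257 = 0.01587
Old tax = $995,876.6 × 0.01587 = $15,804.561642
New tax = $756,866.216 × 0.01587 = $12,011.46684792
Reduction = $15,804.561642 − $12,011.46684792 = $3,793.09479408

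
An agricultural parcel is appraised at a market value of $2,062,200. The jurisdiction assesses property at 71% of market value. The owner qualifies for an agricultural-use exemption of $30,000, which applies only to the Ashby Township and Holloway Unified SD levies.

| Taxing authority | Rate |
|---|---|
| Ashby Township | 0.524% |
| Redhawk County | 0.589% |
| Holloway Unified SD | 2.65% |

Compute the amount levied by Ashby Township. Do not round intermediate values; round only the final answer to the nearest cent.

$7,515.01

Assessed value = $2,062,200 × 0.71 = $1,464,162
Ashby Township taxable value = $1,464,162 − $30,000 = $1,434,162
Ashby Township levy = $1,434,162 × 0.00524 = $7,515.00888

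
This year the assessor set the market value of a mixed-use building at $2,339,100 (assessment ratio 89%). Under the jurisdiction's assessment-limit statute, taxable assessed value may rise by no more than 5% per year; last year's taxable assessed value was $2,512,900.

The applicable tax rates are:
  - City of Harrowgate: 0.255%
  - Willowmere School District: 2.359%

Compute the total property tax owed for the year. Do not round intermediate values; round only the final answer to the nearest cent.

$54,418.23

Uncapped assessed value = $2,339,100 × 0.89 = $2,081,799
Cap limit = $2,512,900 × 1.05 = $2,638,545
Taxable assessed value = min($2,081,799, $2,638,545) = $2,081,799 (cap does not bind)
City of Harrowgate: $2,081,799 × 0.00255 = $5,308.58745
Willowmere School District: $2,081,799 × 0.02359 = $49,109.63841
Total = $54,418.22586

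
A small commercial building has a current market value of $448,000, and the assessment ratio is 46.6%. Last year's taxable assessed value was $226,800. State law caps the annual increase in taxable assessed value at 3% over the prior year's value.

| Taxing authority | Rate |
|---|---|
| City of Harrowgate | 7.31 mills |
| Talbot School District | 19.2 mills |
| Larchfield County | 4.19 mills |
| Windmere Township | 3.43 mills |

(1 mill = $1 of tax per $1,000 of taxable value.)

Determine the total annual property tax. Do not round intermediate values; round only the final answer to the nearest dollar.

$7,125

Uncapped assessed value = $448,000 × 0.466 = $208,768
Cap limit = $226,800 × 1.03 = $233,604
Taxable assessed value = min($208,768, $233,604) = $208,768 (cap does not bind)
City of Harrowgate: $208,768 × 0.00731 = $1,526.09408
Talbot School District: $208,768 × 0.0192 = $4,008.3456
Larchfield County: $208,768 × 0.00419 = $874.73792
Windmere Township: $208,768 × 0.00343 = $716.07424
Total = $7,125.25184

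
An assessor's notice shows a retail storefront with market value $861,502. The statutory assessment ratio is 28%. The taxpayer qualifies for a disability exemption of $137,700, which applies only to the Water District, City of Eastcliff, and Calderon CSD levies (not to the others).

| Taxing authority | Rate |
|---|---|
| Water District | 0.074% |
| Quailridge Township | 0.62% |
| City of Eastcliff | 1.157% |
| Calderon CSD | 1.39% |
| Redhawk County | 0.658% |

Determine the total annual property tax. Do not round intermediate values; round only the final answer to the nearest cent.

$5,796.07

Assessed value = $861,502 × 0.28 = $241,220.56
Water District: ($241,220.56 − $137,700) × 0.00074 = $103,520.56 × 0.00074 = $76.6052144
Quailridge Township: $241,220.56 × 0.0062 = $1,495.567472
City of Eastcliff: ($241,220.56 − $137,700) × 0.01157 = $103,520.56 × 0.01157 = $1,197.7328792
Calderon CSD: ($241,220.56 − $137,700) × 0.0139 = $103,520.56 × 0.0139 = $1,438.935784
Redhawk County: $241,220.56 × 0.00658 = $1,587.2312848
Total = $5,796.0726344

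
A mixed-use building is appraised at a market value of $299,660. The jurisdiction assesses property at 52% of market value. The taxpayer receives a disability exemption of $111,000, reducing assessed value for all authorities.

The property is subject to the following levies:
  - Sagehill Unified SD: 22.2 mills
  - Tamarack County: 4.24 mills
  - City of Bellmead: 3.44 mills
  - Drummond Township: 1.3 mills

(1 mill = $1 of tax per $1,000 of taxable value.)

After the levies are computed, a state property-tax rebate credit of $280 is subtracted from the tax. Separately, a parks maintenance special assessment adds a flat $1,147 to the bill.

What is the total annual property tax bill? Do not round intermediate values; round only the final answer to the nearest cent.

Assessed value = $299,660 × 0.52 = $155,823.2
Taxable value = $155,823.2 − $111,000 = $44,823.2
Sagehill Unified SD: $44,823.2 × 0.0222 = $995.07504
Tamarack County: $44,823.2 × 0.00424 = $190.050368
City of Bellmead: $44,823.2 × 0.00344 = $154.191808
Drummond Township: $44,823.2 × 0.0013 = $58.27016
Levies subtotal = $1,397.587376
After credit = $1,397.587376 − $280 = $1,117.587376
Total = $1,117.587376 + $1,147 = $2,264.587376

$2,264.59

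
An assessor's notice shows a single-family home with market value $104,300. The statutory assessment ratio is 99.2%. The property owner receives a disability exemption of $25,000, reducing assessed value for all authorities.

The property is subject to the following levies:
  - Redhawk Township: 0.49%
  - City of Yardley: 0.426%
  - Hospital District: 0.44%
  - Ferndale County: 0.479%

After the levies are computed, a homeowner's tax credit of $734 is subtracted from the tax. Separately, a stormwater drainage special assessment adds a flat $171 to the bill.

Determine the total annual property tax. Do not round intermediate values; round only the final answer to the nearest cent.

Assessed value = $104,300 × 0.992 = $103,465.6
Taxable value = $103,465.6 − $25,000 = $78,465.6
Redhawk Township: $78,465.6 × 0.0049 = $384.48144
City of Yardley: $78,465.6 × 0.00426 = $334.263456
Hospital District: $78,465.6 × 0.0044 = $345.24864
Ferndale County: $78,465.6 × 0.00479 = $375.850224
Levies subtotal = $1,439.84376
After credit = $1,439.84376 − $734 = $705.84376
Total = $705.84376 + $171 = $876.84376

$876.84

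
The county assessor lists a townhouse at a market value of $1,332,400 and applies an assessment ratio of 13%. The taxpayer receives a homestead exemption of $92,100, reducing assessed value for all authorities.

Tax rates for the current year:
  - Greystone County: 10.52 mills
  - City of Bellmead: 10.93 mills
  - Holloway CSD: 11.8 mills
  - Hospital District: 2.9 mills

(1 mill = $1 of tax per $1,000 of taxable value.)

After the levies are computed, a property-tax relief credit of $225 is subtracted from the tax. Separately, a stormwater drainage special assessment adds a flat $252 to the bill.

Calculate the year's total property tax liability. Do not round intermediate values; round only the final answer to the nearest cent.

Assessed value = $1,332,400 × 0.13 = $173,212
Taxable value = $173,212 − $92,100 = $81,112
Greystone County: $81,112 × 0.01052 = $853.29824
City of Bellmead: $81,112 × 0.01093 = $886.55416
Holloway CSD: $81,112 × 0.0118 = $957.1216
Hospital District: $81,112 × 0.0029 = $235.2248
Levies subtotal = $2,932.1988
After credit = $2,932.1988 − $225 = $2,707.1988
Total = $2,707.1988 + $252 = $2,959.1988

$2,959.20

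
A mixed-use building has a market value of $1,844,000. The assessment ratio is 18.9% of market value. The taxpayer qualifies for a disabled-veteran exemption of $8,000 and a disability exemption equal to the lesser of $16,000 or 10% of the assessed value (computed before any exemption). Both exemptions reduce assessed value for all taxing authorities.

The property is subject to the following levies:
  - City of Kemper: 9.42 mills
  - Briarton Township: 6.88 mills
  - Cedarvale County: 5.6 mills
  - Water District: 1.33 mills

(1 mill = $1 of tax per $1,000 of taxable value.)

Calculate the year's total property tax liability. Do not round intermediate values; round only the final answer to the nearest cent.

$7,538.51

Assessed value = $1,844,000 × 0.189 = $348,516
Disability exemption = min($16,000, 10% × $348,516) = min($16,000, $34,851.6) = $16,000 (dollar cap binds)
Taxable value = $348,516 − $8,000 − $16,000 = $324,516
City of Kemper: $324,516 × 0.00942 = $3,056.94072
Briarton Township: $324,516 × 0.00688 = $2,232.67008
Cedarvale County: $324,516 × 0.0056 = $1,817.2896
Water District: $324,516 × 0.00133 = $431.60628
Total = $7,538.50668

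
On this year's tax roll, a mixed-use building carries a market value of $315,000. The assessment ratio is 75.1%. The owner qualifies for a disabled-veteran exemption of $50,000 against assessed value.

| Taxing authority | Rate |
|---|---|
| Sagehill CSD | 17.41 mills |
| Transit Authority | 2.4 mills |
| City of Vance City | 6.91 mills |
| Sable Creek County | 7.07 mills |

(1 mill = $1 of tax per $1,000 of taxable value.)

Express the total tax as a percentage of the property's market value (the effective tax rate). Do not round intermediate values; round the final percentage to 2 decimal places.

2.00%

Assessed value = $315,000 × 0.751 = $236,565
Taxable value = $236,565 − $50,000 = $186,565
Sagehill CSD: $186,565 × 0.01741 = $3,248.09665
Transit Authority: $186,565 × 0.0024 = $447.756
City of Vance City: $186,565 × 0.00691 = $1,289.16415
Sable Creek County: $186,565 × 0.00707 = $1,319.01455
Total tax = $6,304.03135
Effective rate = $6,304.03135 ÷ $315,000 = 2.00% of market value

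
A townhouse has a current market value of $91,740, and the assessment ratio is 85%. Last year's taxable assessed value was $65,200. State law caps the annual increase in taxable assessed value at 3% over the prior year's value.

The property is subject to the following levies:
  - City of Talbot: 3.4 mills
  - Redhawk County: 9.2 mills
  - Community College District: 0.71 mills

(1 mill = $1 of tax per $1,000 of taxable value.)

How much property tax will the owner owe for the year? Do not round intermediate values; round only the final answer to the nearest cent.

Uncapped assessed value = $91,740 × 0.85 = $77,979
Cap limit = $65,200 × 1.03 = $67,156
Taxable assessed value = min($77,979, $67,156) = $67,156 (cap binds)
City of Talbot: $67,156 × 0.0034 = $228.3304
Redhawk County: $67,156 × 0.0092 = $617.8352
Community College District: $67,156 × 0.00071 = $47.68076
Total = $893.84636

$893.85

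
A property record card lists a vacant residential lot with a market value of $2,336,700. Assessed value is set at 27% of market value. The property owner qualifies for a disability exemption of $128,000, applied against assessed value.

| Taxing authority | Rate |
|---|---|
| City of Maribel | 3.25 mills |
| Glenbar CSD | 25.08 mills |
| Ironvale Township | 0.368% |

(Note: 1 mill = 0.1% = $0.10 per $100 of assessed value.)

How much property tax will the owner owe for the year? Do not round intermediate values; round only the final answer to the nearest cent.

Assessed value = $2,336,700 × 0.27 = $630,909
Taxable value = $630,909 − $128,000 = $502,909
City of Maribel: $502,909 × 0.00325 = $1,634.45425
Glenbar CSD: $502,909 × 0.02508 = $12,612.95772
Ironvale Township: $502,909 × 0.00368 = $1,850.70512
Total = $16,098.11709

$16,098.12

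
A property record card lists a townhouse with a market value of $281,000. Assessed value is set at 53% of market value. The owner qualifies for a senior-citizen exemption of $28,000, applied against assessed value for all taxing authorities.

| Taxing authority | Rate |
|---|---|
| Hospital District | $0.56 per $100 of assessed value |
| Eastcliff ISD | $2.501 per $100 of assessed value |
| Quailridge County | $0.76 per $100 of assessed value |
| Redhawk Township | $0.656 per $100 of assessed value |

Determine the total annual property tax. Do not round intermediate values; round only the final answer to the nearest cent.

$5,414.04

Assessed value = $281,000 × 0.53 = $148,930
Taxable value = $148,930 − $28,000 = $120,930
Hospital District: $120,930 × 0.0056 = $677.208
Eastcliff ISD: $120,930 × 0.02501 = $3,024.4593
Quailridge County: $120,930 × 0.0076 = $919.068
Redhawk Township: $120,930 × 0.00656 = $793.3008
Total = $677.208 + $3,024.4593 + $919.068 + $793.3008 = $5,414.0361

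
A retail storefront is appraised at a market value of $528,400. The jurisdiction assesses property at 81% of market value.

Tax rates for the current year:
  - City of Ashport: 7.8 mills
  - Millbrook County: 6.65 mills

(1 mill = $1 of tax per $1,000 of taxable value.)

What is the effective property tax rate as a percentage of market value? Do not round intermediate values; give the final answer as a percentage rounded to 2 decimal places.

Assessed value = $528,400 × 0.81 = $428,004
City of Ashport: $428,004 × 0.0078 = $3,338.4312
Millbrook County: $428,004 × 0.00665 = $2,846.2266
Total tax = $6,184.6578
Effective rate = $6,184.6578 ÷ $528,400 = 1.17% of market value

1.17%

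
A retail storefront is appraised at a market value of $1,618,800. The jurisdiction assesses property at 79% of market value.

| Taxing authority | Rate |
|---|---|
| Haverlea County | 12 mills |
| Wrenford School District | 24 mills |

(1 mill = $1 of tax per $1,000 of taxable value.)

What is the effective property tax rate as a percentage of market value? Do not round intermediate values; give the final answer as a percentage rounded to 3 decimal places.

2.844%

Assessed value = $1,618,800 × 0.79 = $1,278,852
Haverlea County: $1,278,852 × 0.012 = $15,346.224
Wrenford School District: $1,278,852 × 0.024 = $30,692.448
Total tax = $46,038.672
Effective rate = $46,038.672 ÷ $1,618,800 = 2.844% of market value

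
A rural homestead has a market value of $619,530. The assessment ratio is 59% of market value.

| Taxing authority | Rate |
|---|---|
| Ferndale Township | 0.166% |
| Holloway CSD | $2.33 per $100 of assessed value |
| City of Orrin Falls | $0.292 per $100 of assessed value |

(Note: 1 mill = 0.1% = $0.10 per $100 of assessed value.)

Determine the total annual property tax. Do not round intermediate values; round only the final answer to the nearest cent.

$10,190.77

Assessed value = $619,530 × 0.59 = $365,522.7
Ferndale Township: $365,522.7 × 0.00166 = $606.767682
Holloway CSD: $365,522.7 × 0.0233 = $8,516.67891
City of Orrin Falls: $365,522.7 × 0.00292 = $1,067.326284
Total = $10,190.772876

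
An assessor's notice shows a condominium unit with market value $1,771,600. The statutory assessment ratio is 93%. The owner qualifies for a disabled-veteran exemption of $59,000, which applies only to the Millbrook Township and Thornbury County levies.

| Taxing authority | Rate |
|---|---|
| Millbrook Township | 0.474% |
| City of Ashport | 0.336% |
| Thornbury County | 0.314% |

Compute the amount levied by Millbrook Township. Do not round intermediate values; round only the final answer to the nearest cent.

$7,529.91

Assessed value = $1,771,600 × 0.93 = $1,647,588
Millbrook Township taxable value = $1,647,588 − $59,000 = $1,588,588
Millbrook Township levy = $1,588,588 × 0.00474 = $7,529.90712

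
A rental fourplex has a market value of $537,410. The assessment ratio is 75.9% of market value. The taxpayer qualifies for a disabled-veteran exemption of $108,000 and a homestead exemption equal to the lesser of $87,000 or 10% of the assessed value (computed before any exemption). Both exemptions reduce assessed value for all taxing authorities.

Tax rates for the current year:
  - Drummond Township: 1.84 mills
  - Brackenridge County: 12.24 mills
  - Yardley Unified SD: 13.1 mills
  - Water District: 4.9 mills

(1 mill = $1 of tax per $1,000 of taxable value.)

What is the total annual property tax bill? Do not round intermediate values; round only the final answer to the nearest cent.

$8,312.08

Assessed value = $537,410 × 0.759 = $407,894.19
Homestead exemption = min($87,000, 10% × $407,894.19) = min($87,000, $40,789.419) = $40,789.419 (percentage binds)
Taxable value = $407,894.19 − $108,000 − $40,789.419 = $259,104.771
Drummond Township: $259,104.771 × 0.00184 = $476.75277864
Brackenridge County: $259,104.771 × 0.01224 = $3,171.44239704
Yardley Unified SD: $259,104.771 × 0.0131 = $3,394.2725001
Water District: $259,104.771 × 0.0049 = $1,269.6133779
Total = $8,312.08105368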